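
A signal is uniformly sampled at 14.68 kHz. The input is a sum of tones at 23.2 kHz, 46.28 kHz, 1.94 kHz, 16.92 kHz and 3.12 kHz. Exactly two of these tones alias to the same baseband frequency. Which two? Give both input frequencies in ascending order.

16.92 kHz, 46.28 kHz

fs/2 = 7.34 kHz.
23.2 kHz mod fs = 8.52 kHz.
8.52 kHz > fs/2 = 7.34 kHz, folds to fs − 8.52 kHz = 6.16 kHz.
46.28 kHz mod fs = 2.24 kHz.
2.24 kHz ≤ fs/2 = 7.34 kHz, appears at 2.24 kHz.
1.94 kHz ≤ fs/2 = 7.34 kHz, passes unchanged.
16.92 kHz mod fs = 2.24 kHz.
2.24 kHz ≤ fs/2 = 7.34 kHz, appears at 2.24 kHz.
3.12 kHz ≤ fs/2 = 7.34 kHz, passes unchanged.
16.92 kHz and 46.28 kHz both map to 2.24 kHz.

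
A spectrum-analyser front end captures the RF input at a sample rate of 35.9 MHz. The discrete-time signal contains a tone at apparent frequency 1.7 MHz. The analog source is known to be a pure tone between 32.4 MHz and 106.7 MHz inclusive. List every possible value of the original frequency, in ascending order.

34.2 MHz, 37.6 MHz, 70.1 MHz, 73.5 MHz, 106 MHz

Frequencies that alias to 1.7 MHz are k·fs ± 1.7 MHz for integer k ≥ 0.
k=0: 1.7 MHz.
k=1: 34.2 MHz, 37.6 MHz.
k=2: 70.1 MHz, 73.5 MHz.
k=3: 106 MHz, 109.4 MHz.
k=4: 141.9 MHz, 145.3 MHz.
Within [32.4 MHz, 106.7 MHz]: 34.2 MHz, 37.6 MHz, 70.1 MHz, 73.5 MHz, 106 MHz.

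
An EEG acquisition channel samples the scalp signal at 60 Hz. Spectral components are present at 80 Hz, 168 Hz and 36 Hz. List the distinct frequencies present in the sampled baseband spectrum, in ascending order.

12 Hz, 20 Hz, 24 Hz

fs/2 = 30 Hz.
80 Hz mod fs = 20 Hz.
20 Hz ≤ fs/2 = 30 Hz, appears at 20 Hz.
168 Hz mod fs = 48 Hz.
48 Hz > fs/2 = 30 Hz, folds to fs − 48 Hz = 12 Hz.
36 Hz > fs/2 = 30 Hz, folds to fs − 36 Hz = 24 Hz.
Distinct values: {12 Hz, 20 Hz, 24 Hz}.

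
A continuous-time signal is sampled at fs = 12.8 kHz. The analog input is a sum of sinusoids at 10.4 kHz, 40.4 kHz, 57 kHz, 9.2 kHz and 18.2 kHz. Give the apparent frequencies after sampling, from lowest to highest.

2 kHz, 2.4 kHz, 3.6 kHz, 5.4 kHz, 5.8 kHz

fs/2 = 6.4 kHz.
10.4 kHz > fs/2 = 6.4 kHz, folds to fs − 10.4 kHz = 2.4 kHz.
40.4 kHz mod fs = 2 kHz.
2 kHz ≤ fs/2 = 6.4 kHz, appears at 2 kHz.
57 kHz mod fs = 5.8 kHz.
5.8 kHz ≤ fs/2 = 6.4 kHz, appears at 5.8 kHz.
9.2 kHz > fs/2 = 6.4 kHz, folds to fs − 9.2 kHz = 3.6 kHz.
18.2 kHz mod fs = 5.4 kHz.
5.4 kHz ≤ fs/2 = 6.4 kHz, appears at 5.4 kHz.
Distinct values: {2 kHz, 2.4 kHz, 3.6 kHz, 5.4 kHz, 5.8 kHz}.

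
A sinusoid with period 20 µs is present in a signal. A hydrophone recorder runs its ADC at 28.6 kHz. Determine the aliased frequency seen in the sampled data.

T = 20 µs → f = 1/T = 50 kHz.
50 kHz mod fs = 21.4 kHz.
21.4 kHz > fs/2 = 14.3 kHz, folds to fs − 21.4 kHz = 7.2 kHz.

7.2 kHz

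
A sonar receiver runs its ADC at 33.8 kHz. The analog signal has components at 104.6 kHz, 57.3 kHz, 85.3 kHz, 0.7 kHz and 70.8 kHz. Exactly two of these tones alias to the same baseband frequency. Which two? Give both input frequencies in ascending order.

70.8 kHz, 104.6 kHz

fs/2 = 16.9 kHz.
104.6 kHz mod fs = 3.2 kHz.
3.2 kHz ≤ fs/2 = 16.9 kHz, appears at 3.2 kHz.
57.3 kHz mod fs = 23.5 kHz.
23.5 kHz > fs/2 = 16.9 kHz, folds to fs − 23.5 kHz = 10.3 kHz.
85.3 kHz mod fs = 17.7 kHz.
17.7 kHz > fs/2 = 16.9 kHz, folds to fs − 17.7 kHz = 16.1 kHz.
0.7 kHz ≤ fs/2 = 16.9 kHz, passes unchanged.
70.8 kHz mod fs = 3.2 kHz.
3.2 kHz ≤ fs/2 = 16.9 kHz, appears at 3.2 kHz.
70.8 kHz and 104.6 kHz both map to 3.2 kHz.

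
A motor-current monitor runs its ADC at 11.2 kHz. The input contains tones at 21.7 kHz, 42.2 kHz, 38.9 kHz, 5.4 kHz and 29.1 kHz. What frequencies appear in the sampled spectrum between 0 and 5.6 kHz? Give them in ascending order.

0.7 kHz, 2.6 kHz, 4.5 kHz, 5.3 kHz, 5.4 kHz

fs/2 = 5.6 kHz.
21.7 kHz mod fs = 10.5 kHz.
10.5 kHz > fs/2 = 5.6 kHz, folds to fs − 10.5 kHz = 0.7 kHz.
42.2 kHz mod fs = 8.6 kHz.
8.6 kHz > fs/2 = 5.6 kHz, folds to fs − 8.6 kHz = 2.6 kHz.
38.9 kHz mod fs = 5.3 kHz.
5.3 kHz ≤ fs/2 = 5.6 kHz, appears at 5.3 kHz.
5.4 kHz ≤ fs/2 = 5.6 kHz, passes unchanged.
29.1 kHz mod fs = 6.7 kHz.
6.7 kHz > fs/2 = 5.6 kHz, folds to fs − 6.7 kHz = 4.5 kHz.
Distinct values: {0.7 kHz, 2.6 kHz, 4.5 kHz, 5.3 kHz, 5.4 kHz}.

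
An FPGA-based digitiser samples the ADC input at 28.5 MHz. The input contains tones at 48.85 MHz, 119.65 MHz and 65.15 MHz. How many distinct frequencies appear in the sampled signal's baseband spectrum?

fs/2 = 14.25 MHz.
48.85 MHz mod fs = 20.35 MHz.
20.35 MHz > fs/2 = 14.25 MHz, folds to fs − 20.35 MHz = 8.15 MHz.
119.65 MHz mod fs = 5.65 MHz.
5.65 MHz ≤ fs/2 = 14.25 MHz, appears at 5.65 MHz.
65.15 MHz mod fs = 8.15 MHz.
8.15 MHz ≤ fs/2 = 14.25 MHz, appears at 8.15 MHz.
Distinct values: {5.65 MHz, 8.15 MHz} → 2.

2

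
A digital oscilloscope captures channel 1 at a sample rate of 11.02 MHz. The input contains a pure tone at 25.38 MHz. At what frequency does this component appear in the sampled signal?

25.38 MHz mod fs = 3.34 MHz.
3.34 MHz ≤ fs/2 = 5.51 MHz, appears at 3.34 MHz.

3.34 MHz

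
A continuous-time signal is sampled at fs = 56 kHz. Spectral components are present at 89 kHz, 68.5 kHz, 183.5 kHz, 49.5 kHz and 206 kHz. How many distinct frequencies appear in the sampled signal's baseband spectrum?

fs/2 = 28 kHz.
89 kHz mod fs = 33 kHz.
33 kHz > fs/2 = 28 kHz, folds to fs − 33 kHz = 23 kHz.
68.5 kHz mod fs = 12.5 kHz.
12.5 kHz ≤ fs/2 = 28 kHz, appears at 12.5 kHz.
183.5 kHz mod fs = 15.5 kHz.
15.5 kHz ≤ fs/2 = 28 kHz, appears at 15.5 kHz.
49.5 kHz > fs/2 = 28 kHz, folds to fs − 49.5 kHz = 6.5 kHz.
206 kHz mod fs = 38 kHz.
38 kHz > fs/2 = 28 kHz, folds to fs − 38 kHz = 18 kHz.
Distinct values: {6.5 kHz, 12.5 kHz, 15.5 kHz, 18 kHz, 23 kHz} → 5.

5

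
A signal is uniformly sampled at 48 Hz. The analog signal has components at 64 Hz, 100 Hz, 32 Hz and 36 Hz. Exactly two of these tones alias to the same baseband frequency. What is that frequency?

16 Hz

fs/2 = 24 Hz.
64 Hz mod fs = 16 Hz.
16 Hz ≤ fs/2 = 24 Hz, appears at 16 Hz.
100 Hz mod fs = 4 Hz.
4 Hz ≤ fs/2 = 24 Hz, appears at 4 Hz.
32 Hz > fs/2 = 24 Hz, folds to fs − 32 Hz = 16 Hz.
36 Hz > fs/2 = 24 Hz, folds to fs − 36 Hz = 12 Hz.
32 Hz and 64 Hz both map to 16 Hz.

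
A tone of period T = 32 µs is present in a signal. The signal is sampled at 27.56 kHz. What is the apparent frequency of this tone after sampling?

3.69 kHz

T = 32 µs → f = 1/T = 31.25 kHz.
31.25 kHz mod fs = 3.69 kHz.
3.69 kHz ≤ fs/2 = 13.78 kHz, appears at 3.69 kHz.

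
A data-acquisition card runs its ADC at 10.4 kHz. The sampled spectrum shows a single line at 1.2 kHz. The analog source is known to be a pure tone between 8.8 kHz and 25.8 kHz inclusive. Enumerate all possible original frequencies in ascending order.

Frequencies that alias to 1.2 kHz are k·fs ± 1.2 kHz for integer k ≥ 0.
k=0: 1.2 kHz.
k=1: 9.2 kHz, 11.6 kHz.
k=2: 19.6 kHz, 22 kHz.
k=3: 30 kHz, 32.4 kHz.
Within [8.8 kHz, 25.8 kHz]: 9.2 kHz, 11.6 kHz, 19.6 kHz, 22 kHz.

9.2 kHz, 11.6 kHz, 19.6 kHz, 22 kHz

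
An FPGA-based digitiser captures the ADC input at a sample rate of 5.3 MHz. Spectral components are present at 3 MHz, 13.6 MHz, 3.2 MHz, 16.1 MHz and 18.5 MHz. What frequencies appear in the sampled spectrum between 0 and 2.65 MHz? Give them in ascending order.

fs/2 = 2.65 MHz.
3 MHz > fs/2 = 2.65 MHz, folds to fs − 3 MHz = 2.3 MHz.
13.6 MHz mod fs = 3 MHz.
3 MHz > fs/2 = 2.65 MHz, folds to fs − 3 MHz = 2.3 MHz.
3.2 MHz > fs/2 = 2.65 MHz, folds to fs − 3.2 MHz = 2.1 MHz.
16.1 MHz mod fs = 0.2 MHz.
0.2 MHz ≤ fs/2 = 2.65 MHz, appears at 0.2 MHz.
18.5 MHz mod fs = 2.6 MHz.
2.6 MHz ≤ fs/2 = 2.65 MHz, appears at 2.6 MHz.
Distinct values: {0.2 MHz, 2.1 MHz, 2.3 MHz, 2.6 MHz}.

0.2 MHz, 2.1 MHz, 2.3 MHz, 2.6 MHz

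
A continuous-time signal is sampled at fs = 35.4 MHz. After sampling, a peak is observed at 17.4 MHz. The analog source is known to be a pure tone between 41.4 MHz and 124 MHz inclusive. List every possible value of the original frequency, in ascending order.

Frequencies that alias to 17.4 MHz are k·fs ± 17.4 MHz for integer k ≥ 0.
k=0: 17.4 MHz.
k=1: 18 MHz, 52.8 MHz.
k=2: 53.4 MHz, 88.2 MHz.
k=3: 88.8 MHz, 123.6 MHz.
k=4: 124.2 MHz, 159 MHz.
Within [41.4 MHz, 124 MHz]: 52.8 MHz, 53.4 MHz, 88.2 MHz, 88.8 MHz, 123.6 MHz.

52.8 MHz, 53.4 MHz, 88.2 MHz, 88.8 MHz, 123.6 MHz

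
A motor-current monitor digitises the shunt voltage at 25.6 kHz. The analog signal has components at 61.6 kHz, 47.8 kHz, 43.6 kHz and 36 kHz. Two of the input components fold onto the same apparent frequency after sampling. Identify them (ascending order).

36 kHz, 61.6 kHz

fs/2 = 12.8 kHz.
61.6 kHz mod fs = 10.4 kHz.
10.4 kHz ≤ fs/2 = 12.8 kHz, appears at 10.4 kHz.
47.8 kHz mod fs = 22.2 kHz.
22.2 kHz > fs/2 = 12.8 kHz, folds to fs − 22.2 kHz = 3.4 kHz.
43.6 kHz mod fs = 18 kHz.
18 kHz > fs/2 = 12.8 kHz, folds to fs − 18 kHz = 7.6 kHz.
36 kHz mod fs = 10.4 kHz.
10.4 kHz ≤ fs/2 = 12.8 kHz, appears at 10.4 kHz.
36 kHz and 61.6 kHz both map to 10.4 kHz.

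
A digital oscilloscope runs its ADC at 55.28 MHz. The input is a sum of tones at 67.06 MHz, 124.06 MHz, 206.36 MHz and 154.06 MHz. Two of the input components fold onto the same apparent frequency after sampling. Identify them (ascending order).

fs/2 = 27.64 MHz.
67.06 MHz mod fs = 11.78 MHz.
11.78 MHz ≤ fs/2 = 27.64 MHz, appears at 11.78 MHz.
124.06 MHz mod fs = 13.5 MHz.
13.5 MHz ≤ fs/2 = 27.64 MHz, appears at 13.5 MHz.
206.36 MHz mod fs = 40.52 MHz.
40.52 MHz > fs/2 = 27.64 MHz, folds to fs − 40.52 MHz = 14.76 MHz.
154.06 MHz mod fs = 43.5 MHz.
43.5 MHz > fs/2 = 27.64 MHz, folds to fs − 43.5 MHz = 11.78 MHz.
67.06 MHz and 154.06 MHz both map to 11.78 MHz.

67.06 MHz, 154.06 MHz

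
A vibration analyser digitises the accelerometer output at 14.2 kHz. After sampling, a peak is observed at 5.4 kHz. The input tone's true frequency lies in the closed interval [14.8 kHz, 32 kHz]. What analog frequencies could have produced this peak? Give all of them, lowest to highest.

19.6 kHz, 23 kHz

Frequencies that alias to 5.4 kHz are k·fs ± 5.4 kHz for integer k ≥ 0.
k=0: 5.4 kHz.
k=1: 8.8 kHz, 19.6 kHz.
k=2: 23 kHz, 33.8 kHz.
k=3: 37.2 kHz, 48 kHz.
Within [14.8 kHz, 32 kHz]: 19.6 kHz, 23 kHz.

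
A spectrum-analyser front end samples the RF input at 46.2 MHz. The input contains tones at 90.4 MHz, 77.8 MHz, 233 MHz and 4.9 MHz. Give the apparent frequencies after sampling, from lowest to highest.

fs/2 = 23.1 MHz.
90.4 MHz mod fs = 44.2 MHz.
44.2 MHz > fs/2 = 23.1 MHz, folds to fs − 44.2 MHz = 2 MHz.
77.8 MHz mod fs = 31.6 MHz.
31.6 MHz > fs/2 = 23.1 MHz, folds to fs − 31.6 MHz = 14.6 MHz.
233 MHz mod fs = 2 MHz.
2 MHz ≤ fs/2 = 23.1 MHz, appears at 2 MHz.
4.9 MHz ≤ fs/2 = 23.1 MHz, passes unchanged.
Distinct values: {2 MHz, 4.9 MHz, 14.6 MHz}.

2 MHz, 4.9 MHz, 14.6 MHz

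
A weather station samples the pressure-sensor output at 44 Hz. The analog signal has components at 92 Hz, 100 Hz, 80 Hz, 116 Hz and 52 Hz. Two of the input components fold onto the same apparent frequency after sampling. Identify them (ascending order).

52 Hz, 80 Hz

fs/2 = 22 Hz.
92 Hz mod fs = 4 Hz.
4 Hz ≤ fs/2 = 22 Hz, appears at 4 Hz.
100 Hz mod fs = 12 Hz.
12 Hz ≤ fs/2 = 22 Hz, appears at 12 Hz.
80 Hz mod fs = 36 Hz.
36 Hz > fs/2 = 22 Hz, folds to fs − 36 Hz = 8 Hz.
116 Hz mod fs = 28 Hz.
28 Hz > fs/2 = 22 Hz, folds to fs − 28 Hz = 16 Hz.
52 Hz mod fs = 8 Hz.
8 Hz ≤ fs/2 = 22 Hz, appears at 8 Hz.
52 Hz and 80 Hz both map to 8 Hz.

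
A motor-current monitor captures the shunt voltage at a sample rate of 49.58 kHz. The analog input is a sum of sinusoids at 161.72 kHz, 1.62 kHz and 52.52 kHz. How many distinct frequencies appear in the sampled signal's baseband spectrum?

3

fs/2 = 24.79 kHz.
161.72 kHz mod fs = 12.98 kHz.
12.98 kHz ≤ fs/2 = 24.79 kHz, appears at 12.98 kHz.
1.62 kHz ≤ fs/2 = 24.79 kHz, passes unchanged.
52.52 kHz mod fs = 2.94 kHz.
2.94 kHz ≤ fs/2 = 24.79 kHz, appears at 2.94 kHz.
Distinct values: {1.62 kHz, 2.94 kHz, 12.98 kHz} → 3.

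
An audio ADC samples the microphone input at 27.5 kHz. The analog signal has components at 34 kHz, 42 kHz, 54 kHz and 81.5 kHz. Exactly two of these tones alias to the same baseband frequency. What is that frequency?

fs/2 = 13.75 kHz.
34 kHz mod fs = 6.5 kHz.
6.5 kHz ≤ fs/2 = 13.75 kHz, appears at 6.5 kHz.
42 kHz mod fs = 14.5 kHz.
14.5 kHz > fs/2 = 13.75 kHz, folds to fs − 14.5 kHz = 13 kHz.
54 kHz mod fs = 26.5 kHz.
26.5 kHz > fs/2 = 13.75 kHz, folds to fs − 26.5 kHz = 1 kHz.
81.5 kHz mod fs = 26.5 kHz.
26.5 kHz > fs/2 = 13.75 kHz, folds to fs − 26.5 kHz = 1 kHz.
54 kHz and 81.5 kHz both map to 1 kHz.

1 kHz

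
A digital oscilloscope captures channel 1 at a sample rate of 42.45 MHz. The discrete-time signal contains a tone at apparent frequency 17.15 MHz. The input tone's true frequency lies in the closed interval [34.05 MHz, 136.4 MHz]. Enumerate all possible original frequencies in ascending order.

Frequencies that alias to 17.15 MHz are k·fs ± 17.15 MHz for integer k ≥ 0.
k=0: 17.15 MHz.
k=1: 25.3 MHz, 59.6 MHz.
k=2: 67.75 MHz, 102.05 MHz.
k=3: 110.2 MHz, 144.5 MHz.
k=4: 152.65 MHz, 186.95 MHz.
Within [34.05 MHz, 136.4 MHz]: 59.6 MHz, 67.75 MHz, 102.05 MHz, 110.2 MHz.

59.6 MHz, 67.75 MHz, 102.05 MHz, 110.2 MHz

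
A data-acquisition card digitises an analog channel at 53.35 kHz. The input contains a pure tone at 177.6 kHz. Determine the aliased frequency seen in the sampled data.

17.55 kHz

177.6 kHz mod fs = 17.55 kHz.
17.55 kHz ≤ fs/2 = 26.675 kHz, appears at 17.55 kHz.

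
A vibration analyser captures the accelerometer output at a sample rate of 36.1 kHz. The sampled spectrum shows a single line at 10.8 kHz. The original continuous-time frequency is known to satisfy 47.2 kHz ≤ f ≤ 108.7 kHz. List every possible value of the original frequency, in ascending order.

61.4 kHz, 83 kHz, 97.5 kHz

Frequencies that alias to 10.8 kHz are k·fs ± 10.8 kHz for integer k ≥ 0.
k=0: 10.8 kHz.
k=1: 25.3 kHz, 46.9 kHz.
k=2: 61.4 kHz, 83 kHz.
k=3: 97.5 kHz, 119.1 kHz.
k=4: 133.6 kHz, 155.2 kHz.
Within [47.2 kHz, 108.7 kHz]: 61.4 kHz, 83 kHz, 97.5 kHz.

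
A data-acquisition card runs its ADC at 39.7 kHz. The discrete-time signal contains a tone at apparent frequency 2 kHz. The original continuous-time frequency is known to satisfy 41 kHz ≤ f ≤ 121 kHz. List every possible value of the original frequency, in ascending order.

Frequencies that alias to 2 kHz are k·fs ± 2 kHz for integer k ≥ 0.
k=0: 2 kHz.
k=1: 37.7 kHz, 41.7 kHz.
k=2: 77.4 kHz, 81.4 kHz.
k=3: 117.1 kHz, 121.1 kHz.
k=4: 156.8 kHz, 160.8 kHz.
Within [41 kHz, 121 kHz]: 41.7 kHz, 77.4 kHz, 81.4 kHz, 117.1 kHz.

41.7 kHz, 77.4 kHz, 81.4 kHz, 117.1 kHz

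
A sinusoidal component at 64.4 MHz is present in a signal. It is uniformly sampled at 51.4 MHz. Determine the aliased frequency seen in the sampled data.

13 MHz

64.4 MHz mod fs = 13 MHz.
13 MHz ≤ fs/2 = 25.7 MHz, appears at 13 MHz.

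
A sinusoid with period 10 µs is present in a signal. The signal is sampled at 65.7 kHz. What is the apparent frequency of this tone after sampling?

T = 10 µs → f = 1/T = 100 kHz.
100 kHz mod fs = 34.3 kHz.
34.3 kHz > fs/2 = 32.85 kHz, folds to fs − 34.3 kHz = 31.4 kHz.

31.4 kHz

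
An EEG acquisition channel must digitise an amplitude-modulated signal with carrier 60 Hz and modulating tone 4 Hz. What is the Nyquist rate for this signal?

AM sidebands sit at fc ± fm = 56 Hz and 64 Hz.
Highest-frequency component: 64 Hz.
Nyquist rate = 2 × 64 Hz = 128 Hz.

128 Hz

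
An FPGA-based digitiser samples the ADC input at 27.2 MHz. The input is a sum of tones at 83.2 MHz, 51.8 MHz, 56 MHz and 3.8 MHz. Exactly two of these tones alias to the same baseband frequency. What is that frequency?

1.6 MHz

fs/2 = 13.6 MHz.
83.2 MHz mod fs = 1.6 MHz.
1.6 MHz ≤ fs/2 = 13.6 MHz, appears at 1.6 MHz.
51.8 MHz mod fs = 24.6 MHz.
24.6 MHz > fs/2 = 13.6 MHz, folds to fs − 24.6 MHz = 2.6 MHz.
56 MHz mod fs = 1.6 MHz.
1.6 MHz ≤ fs/2 = 13.6 MHz, appears at 1.6 MHz.
3.8 MHz ≤ fs/2 = 13.6 MHz, passes unchanged.
56 MHz and 83.2 MHz both map to 1.6 MHz.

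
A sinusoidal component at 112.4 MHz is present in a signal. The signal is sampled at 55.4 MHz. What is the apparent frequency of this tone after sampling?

1.6 MHz

112.4 MHz mod fs = 1.6 MHz.
1.6 MHz ≤ fs/2 = 27.7 MHz, appears at 1.6 MHz.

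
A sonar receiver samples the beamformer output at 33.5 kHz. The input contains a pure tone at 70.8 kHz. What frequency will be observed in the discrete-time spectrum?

70.8 kHz mod fs = 3.8 kHz.
3.8 kHz ≤ fs/2 = 16.75 kHz, appears at 3.8 kHz.

3.8 kHz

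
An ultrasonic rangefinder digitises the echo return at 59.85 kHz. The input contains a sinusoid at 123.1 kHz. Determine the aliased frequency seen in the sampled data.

123.1 kHz mod fs = 3.4 kHz.
3.4 kHz ≤ fs/2 = 29.925 kHz, appears at 3.4 kHz.

3.4 kHz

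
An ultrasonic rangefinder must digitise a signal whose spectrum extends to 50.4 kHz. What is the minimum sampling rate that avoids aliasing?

Nyquist rate = 2 × 50.4 kHz = 100.8 kHz.

100.8 kHz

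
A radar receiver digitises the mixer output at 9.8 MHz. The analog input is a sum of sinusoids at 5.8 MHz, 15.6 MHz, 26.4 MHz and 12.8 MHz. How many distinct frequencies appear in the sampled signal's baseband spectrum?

2

fs/2 = 4.9 MHz.
5.8 MHz > fs/2 = 4.9 MHz, folds to fs − 5.8 MHz = 4 MHz.
15.6 MHz mod fs = 5.8 MHz.
5.8 MHz > fs/2 = 4.9 MHz, folds to fs − 5.8 MHz = 4 MHz.
26.4 MHz mod fs = 6.8 MHz.
6.8 MHz > fs/2 = 4.9 MHz, folds to fs − 6.8 MHz = 3 MHz.
12.8 MHz mod fs = 3 MHz.
3 MHz ≤ fs/2 = 4.9 MHz, appears at 3 MHz.
Distinct values: {3 MHz, 4 MHz} → 2.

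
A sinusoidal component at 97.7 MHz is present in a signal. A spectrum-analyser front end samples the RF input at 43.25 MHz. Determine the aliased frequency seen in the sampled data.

97.7 MHz mod fs = 11.2 MHz.
11.2 MHz ≤ fs/2 = 21.625 MHz, appears at 11.2 MHz.

11.2 MHz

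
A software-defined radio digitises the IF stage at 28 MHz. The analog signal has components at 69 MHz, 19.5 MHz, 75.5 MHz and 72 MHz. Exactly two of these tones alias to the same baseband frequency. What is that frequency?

fs/2 = 14 MHz.
69 MHz mod fs = 13 MHz.
13 MHz ≤ fs/2 = 14 MHz, appears at 13 MHz.
19.5 MHz > fs/2 = 14 MHz, folds to fs − 19.5 MHz = 8.5 MHz.
75.5 MHz mod fs = 19.5 MHz.
19.5 MHz > fs/2 = 14 MHz, folds to fs − 19.5 MHz = 8.5 MHz.
72 MHz mod fs = 16 MHz.
16 MHz > fs/2 = 14 MHz, folds to fs − 16 MHz = 12 MHz.
19.5 MHz and 75.5 MHz both map to 8.5 MHz.

8.5 MHz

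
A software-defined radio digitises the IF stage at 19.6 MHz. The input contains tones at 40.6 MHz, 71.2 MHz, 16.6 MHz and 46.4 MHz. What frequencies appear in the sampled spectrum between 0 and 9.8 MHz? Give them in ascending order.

1.4 MHz, 3 MHz, 7.2 MHz

fs/2 = 9.8 MHz.
40.6 MHz mod fs = 1.4 MHz.
1.4 MHz ≤ fs/2 = 9.8 MHz, appears at 1.4 MHz.
71.2 MHz mod fs = 12.4 MHz.
12.4 MHz > fs/2 = 9.8 MHz, folds to fs − 12.4 MHz = 7.2 MHz.
16.6 MHz > fs/2 = 9.8 MHz, folds to fs − 16.6 MHz = 3 MHz.
46.4 MHz mod fs = 7.2 MHz.
7.2 MHz ≤ fs/2 = 9.8 MHz, appears at 7.2 MHz.
Distinct values: {1.4 MHz, 3 MHz, 7.2 MHz}.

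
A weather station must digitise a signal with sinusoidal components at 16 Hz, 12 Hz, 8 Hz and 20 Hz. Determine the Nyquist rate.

Highest-frequency component: 20 Hz.
Nyquist rate = 2 × 20 Hz = 40 Hz.

40 Hz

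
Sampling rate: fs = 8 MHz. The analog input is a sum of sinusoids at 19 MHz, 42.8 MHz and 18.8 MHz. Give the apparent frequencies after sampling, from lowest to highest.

2.8 MHz, 3 MHz

fs/2 = 4 MHz.
19 MHz mod fs = 3 MHz.
3 MHz ≤ fs/2 = 4 MHz, appears at 3 MHz.
42.8 MHz mod fs = 2.8 MHz.
2.8 MHz ≤ fs/2 = 4 MHz, appears at 2.8 MHz.
18.8 MHz mod fs = 2.8 MHz.
2.8 MHz ≤ fs/2 = 4 MHz, appears at 2.8 MHz.
Distinct values: {2.8 MHz, 3 MHz}.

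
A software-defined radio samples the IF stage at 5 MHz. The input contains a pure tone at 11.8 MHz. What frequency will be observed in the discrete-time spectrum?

11.8 MHz mod fs = 1.8 MHz.
1.8 MHz ≤ fs/2 = 2.5 MHz, appears at 1.8 MHz.

1.8 MHz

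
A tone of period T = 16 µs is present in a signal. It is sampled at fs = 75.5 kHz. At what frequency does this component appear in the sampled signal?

T = 16 µs → f = 1/T = 62.5 kHz.
62.5 kHz > fs/2 = 37.75 kHz, folds to fs − 62.5 kHz = 13 kHz.

13 kHz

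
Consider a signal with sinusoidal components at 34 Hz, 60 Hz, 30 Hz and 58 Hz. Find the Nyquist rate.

Highest-frequency component: 60 Hz.
Nyquist rate = 2 × 60 Hz = 120 Hz.

120 Hz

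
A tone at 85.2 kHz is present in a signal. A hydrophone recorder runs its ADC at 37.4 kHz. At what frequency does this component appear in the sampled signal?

10.4 kHz

85.2 kHz mod fs = 10.4 kHz.
10.4 kHz ≤ fs/2 = 18.7 kHz, appears at 10.4 kHz.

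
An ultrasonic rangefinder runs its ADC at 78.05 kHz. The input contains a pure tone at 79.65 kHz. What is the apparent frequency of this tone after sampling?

79.65 kHz mod fs = 1.6 kHz.
1.6 kHz ≤ fs/2 = 39.025 kHz, appears at 1.6 kHz.

1.6 kHz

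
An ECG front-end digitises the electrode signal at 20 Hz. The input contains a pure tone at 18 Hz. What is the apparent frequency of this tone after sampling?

2 Hz

18 Hz > fs/2 = 10 Hz, folds to fs − 18 Hz = 2 Hz.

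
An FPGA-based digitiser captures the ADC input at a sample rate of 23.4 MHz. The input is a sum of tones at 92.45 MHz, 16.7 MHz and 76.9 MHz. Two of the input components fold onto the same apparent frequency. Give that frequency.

fs/2 = 11.7 MHz.
92.45 MHz mod fs = 22.25 MHz.
22.25 MHz > fs/2 = 11.7 MHz, folds to fs − 22.25 MHz = 1.15 MHz.
16.7 MHz > fs/2 = 11.7 MHz, folds to fs − 16.7 MHz = 6.7 MHz.
76.9 MHz mod fs = 6.7 MHz.
6.7 MHz ≤ fs/2 = 11.7 MHz, appears at 6.7 MHz.
16.7 MHz and 76.9 MHz both map to 6.7 MHz.

6.7 MHz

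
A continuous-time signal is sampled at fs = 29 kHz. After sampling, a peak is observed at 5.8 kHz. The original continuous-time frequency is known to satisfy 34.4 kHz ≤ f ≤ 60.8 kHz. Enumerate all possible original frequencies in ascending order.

Frequencies that alias to 5.8 kHz are k·fs ± 5.8 kHz for integer k ≥ 0.
k=0: 5.8 kHz.
k=1: 23.2 kHz, 34.8 kHz.
k=2: 52.2 kHz, 63.8 kHz.
k=3: 81.2 kHz, 92.8 kHz.
Within [34.4 kHz, 60.8 kHz]: 34.8 kHz, 52.2 kHz.

34.8 kHz, 52.2 kHz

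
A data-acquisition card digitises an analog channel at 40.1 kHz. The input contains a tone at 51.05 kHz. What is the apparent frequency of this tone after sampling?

10.95 kHz

51.05 kHz mod fs = 10.95 kHz.
10.95 kHz ≤ fs/2 = 20.05 kHz, appears at 10.95 kHz.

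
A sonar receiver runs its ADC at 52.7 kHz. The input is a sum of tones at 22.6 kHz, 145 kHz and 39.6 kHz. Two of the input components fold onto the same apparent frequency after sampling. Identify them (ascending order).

39.6 kHz, 145 kHz

fs/2 = 26.35 kHz.
22.6 kHz ≤ fs/2 = 26.35 kHz, passes unchanged.
145 kHz mod fs = 39.6 kHz.
39.6 kHz > fs/2 = 26.35 kHz, folds to fs − 39.6 kHz = 13.1 kHz.
39.6 kHz > fs/2 = 26.35 kHz, folds to fs − 39.6 kHz = 13.1 kHz.
39.6 kHz and 145 kHz both map to 13.1 kHz.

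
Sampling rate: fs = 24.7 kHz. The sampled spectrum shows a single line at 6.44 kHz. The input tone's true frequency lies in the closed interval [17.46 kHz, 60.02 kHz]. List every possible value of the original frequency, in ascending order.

Frequencies that alias to 6.44 kHz are k·fs ± 6.44 kHz for integer k ≥ 0.
k=0: 6.44 kHz.
k=1: 18.26 kHz, 31.14 kHz.
k=2: 42.96 kHz, 55.84 kHz.
k=3: 67.66 kHz, 80.54 kHz.
Within [17.46 kHz, 60.02 kHz]: 18.26 kHz, 31.14 kHz, 42.96 kHz, 55.84 kHz.

18.26 kHz, 31.14 kHz, 42.96 kHz, 55.84 kHz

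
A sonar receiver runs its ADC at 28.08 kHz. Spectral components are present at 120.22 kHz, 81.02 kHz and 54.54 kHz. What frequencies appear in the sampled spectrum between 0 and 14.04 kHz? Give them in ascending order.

fs/2 = 14.04 kHz.
120.22 kHz mod fs = 7.9 kHz.
7.9 kHz ≤ fs/2 = 14.04 kHz, appears at 7.9 kHz.
81.02 kHz mod fs = 24.86 kHz.
24.86 kHz > fs/2 = 14.04 kHz, folds to fs − 24.86 kHz = 3.22 kHz.
54.54 kHz mod fs = 26.46 kHz.
26.46 kHz > fs/2 = 14.04 kHz, folds to fs − 26.46 kHz = 1.62 kHz.
Distinct values: {1.62 kHz, 3.22 kHz, 7.9 kHz}.

1.62 kHz, 3.22 kHz, 7.9 kHz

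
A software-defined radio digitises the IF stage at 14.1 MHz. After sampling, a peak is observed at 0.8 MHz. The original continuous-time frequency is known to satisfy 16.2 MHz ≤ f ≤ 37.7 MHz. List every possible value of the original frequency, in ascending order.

Frequencies that alias to 0.8 MHz are k·fs ± 0.8 MHz for integer k ≥ 0.
k=0: 0.8 MHz.
k=1: 13.3 MHz, 14.9 MHz.
k=2: 27.4 MHz, 29 MHz.
k=3: 41.5 MHz, 43.1 MHz.
Within [16.2 MHz, 37.7 MHz]: 27.4 MHz, 29 MHz.

27.4 MHz, 29 MHz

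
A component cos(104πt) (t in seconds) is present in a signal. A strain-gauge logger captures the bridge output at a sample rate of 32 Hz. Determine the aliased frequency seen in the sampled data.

ω = 104π rad/s → f = ω/(2π) = 52 Hz.
52 Hz mod fs = 20 Hz.
20 Hz > fs/2 = 16 Hz, folds to fs − 20 Hz = 12 Hz.

12 Hz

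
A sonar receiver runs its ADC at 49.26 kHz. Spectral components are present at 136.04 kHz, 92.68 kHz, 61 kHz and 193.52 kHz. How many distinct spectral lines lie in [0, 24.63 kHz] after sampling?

3

fs/2 = 24.63 kHz.
136.04 kHz mod fs = 37.52 kHz.
37.52 kHz > fs/2 = 24.63 kHz, folds to fs − 37.52 kHz = 11.74 kHz.
92.68 kHz mod fs = 43.42 kHz.
43.42 kHz > fs/2 = 24.63 kHz, folds to fs − 43.42 kHz = 5.84 kHz.
61 kHz mod fs = 11.74 kHz.
11.74 kHz ≤ fs/2 = 24.63 kHz, appears at 11.74 kHz.
193.52 kHz mod fs = 45.74 kHz.
45.74 kHz > fs/2 = 24.63 kHz, folds to fs − 45.74 kHz = 3.52 kHz.
Distinct values: {3.52 kHz, 5.84 kHz, 11.74 kHz} → 3.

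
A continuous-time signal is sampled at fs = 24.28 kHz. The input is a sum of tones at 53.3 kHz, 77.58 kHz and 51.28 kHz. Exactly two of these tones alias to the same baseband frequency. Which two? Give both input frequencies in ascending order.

fs/2 = 12.14 kHz.
53.3 kHz mod fs = 4.74 kHz.
4.74 kHz ≤ fs/2 = 12.14 kHz, appears at 4.74 kHz.
77.58 kHz mod fs = 4.74 kHz.
4.74 kHz ≤ fs/2 = 12.14 kHz, appears at 4.74 kHz.
51.28 kHz mod fs = 2.72 kHz.
2.72 kHz ≤ fs/2 = 12.14 kHz, appears at 2.72 kHz.
53.3 kHz and 77.58 kHz both map to 4.74 kHz.

53.3 kHz, 77.58 kHz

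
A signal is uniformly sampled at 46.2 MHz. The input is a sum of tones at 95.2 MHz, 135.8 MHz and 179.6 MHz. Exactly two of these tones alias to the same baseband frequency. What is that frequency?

2.8 MHz

fs/2 = 23.1 MHz.
95.2 MHz mod fs = 2.8 MHz.
2.8 MHz ≤ fs/2 = 23.1 MHz, appears at 2.8 MHz.
135.8 MHz mod fs = 43.4 MHz.
43.4 MHz > fs/2 = 23.1 MHz, folds to fs − 43.4 MHz = 2.8 MHz.
179.6 MHz mod fs = 41 MHz.
41 MHz > fs/2 = 23.1 MHz, folds to fs − 41 MHz = 5.2 MHz.
95.2 MHz and 135.8 MHz both map to 2.8 MHz.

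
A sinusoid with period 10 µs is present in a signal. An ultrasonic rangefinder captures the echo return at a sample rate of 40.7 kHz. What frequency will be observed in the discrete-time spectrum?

18.6 kHz

T = 10 µs → f = 1/T = 100 kHz.
100 kHz mod fs = 18.6 kHz.
18.6 kHz ≤ fs/2 = 20.35 kHz, appears at 18.6 kHz.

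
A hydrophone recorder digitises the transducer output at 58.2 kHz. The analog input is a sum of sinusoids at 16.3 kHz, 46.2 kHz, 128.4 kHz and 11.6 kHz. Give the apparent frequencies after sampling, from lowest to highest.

fs/2 = 29.1 kHz.
16.3 kHz ≤ fs/2 = 29.1 kHz, passes unchanged.
46.2 kHz > fs/2 = 29.1 kHz, folds to fs − 46.2 kHz = 12 kHz.
128.4 kHz mod fs = 12 kHz.
12 kHz ≤ fs/2 = 29.1 kHz, appears at 12 kHz.
11.6 kHz ≤ fs/2 = 29.1 kHz, passes unchanged.
Distinct values: {11.6 kHz, 12 kHz, 16.3 kHz}.

11.6 kHz, 12 kHz, 16.3 kHz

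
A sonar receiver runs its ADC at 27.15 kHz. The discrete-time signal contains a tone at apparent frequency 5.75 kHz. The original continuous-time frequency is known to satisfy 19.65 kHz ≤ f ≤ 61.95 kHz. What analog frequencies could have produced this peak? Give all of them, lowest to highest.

21.4 kHz, 32.9 kHz, 48.55 kHz, 60.05 kHz

Frequencies that alias to 5.75 kHz are k·fs ± 5.75 kHz for integer k ≥ 0.
k=0: 5.75 kHz.
k=1: 21.4 kHz, 32.9 kHz.
k=2: 48.55 kHz, 60.05 kHz.
k=3: 75.7 kHz, 87.2 kHz.
Within [19.65 kHz, 61.95 kHz]: 21.4 kHz, 32.9 kHz, 48.55 kHz, 60.05 kHz.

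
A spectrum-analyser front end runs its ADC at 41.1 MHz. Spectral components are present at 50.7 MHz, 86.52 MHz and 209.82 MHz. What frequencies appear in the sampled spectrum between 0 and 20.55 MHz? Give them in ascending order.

4.32 MHz, 9.6 MHz

fs/2 = 20.55 MHz.
50.7 MHz mod fs = 9.6 MHz.
9.6 MHz ≤ fs/2 = 20.55 MHz, appears at 9.6 MHz.
86.52 MHz mod fs = 4.32 MHz.
4.32 MHz ≤ fs/2 = 20.55 MHz, appears at 4.32 MHz.
209.82 MHz mod fs = 4.32 MHz.
4.32 MHz ≤ fs/2 = 20.55 MHz, appears at 4.32 MHz.
Distinct values: {4.32 MHz, 9.6 MHz}.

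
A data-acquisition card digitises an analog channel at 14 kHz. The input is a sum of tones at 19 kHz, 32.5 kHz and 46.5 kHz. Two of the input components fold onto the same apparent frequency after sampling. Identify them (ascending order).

32.5 kHz, 46.5 kHz

fs/2 = 7 kHz.
19 kHz mod fs = 5 kHz.
5 kHz ≤ fs/2 = 7 kHz, appears at 5 kHz.
32.5 kHz mod fs = 4.5 kHz.
4.5 kHz ≤ fs/2 = 7 kHz, appears at 4.5 kHz.
46.5 kHz mod fs = 4.5 kHz.
4.5 kHz ≤ fs/2 = 7 kHz, appears at 4.5 kHz.
32.5 kHz and 46.5 kHz both map to 4.5 kHz.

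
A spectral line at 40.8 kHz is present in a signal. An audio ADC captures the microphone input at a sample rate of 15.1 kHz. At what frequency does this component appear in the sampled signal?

40.8 kHz mod fs = 10.6 kHz.
10.6 kHz > fs/2 = 7.55 kHz, folds to fs − 10.6 kHz = 4.5 kHz.

4.5 kHz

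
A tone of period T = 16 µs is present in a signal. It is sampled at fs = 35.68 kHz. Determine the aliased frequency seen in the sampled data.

8.86 kHz

T = 16 µs → f = 1/T = 62.5 kHz.
62.5 kHz mod fs = 26.82 kHz.
26.82 kHz > fs/2 = 17.84 kHz, folds to fs − 26.82 kHz = 8.86 kHz.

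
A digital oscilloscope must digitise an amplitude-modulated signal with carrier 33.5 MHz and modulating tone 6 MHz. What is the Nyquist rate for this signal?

79 MHz

AM sidebands sit at fc ± fm = 27.5 MHz and 39.5 MHz.
Highest-frequency component: 39.5 MHz.
Nyquist rate = 2 × 39.5 MHz = 79 MHz.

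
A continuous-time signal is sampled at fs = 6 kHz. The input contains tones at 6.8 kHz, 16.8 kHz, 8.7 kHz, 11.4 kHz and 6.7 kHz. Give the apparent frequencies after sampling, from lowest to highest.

fs/2 = 3 kHz.
6.8 kHz mod fs = 0.8 kHz.
0.8 kHz ≤ fs/2 = 3 kHz, appears at 0.8 kHz.
16.8 kHz mod fs = 4.8 kHz.
4.8 kHz > fs/2 = 3 kHz, folds to fs − 4.8 kHz = 1.2 kHz.
8.7 kHz mod fs = 2.7 kHz.
2.7 kHz ≤ fs/2 = 3 kHz, appears at 2.7 kHz.
11.4 kHz mod fs = 5.4 kHz.
5.4 kHz > fs/2 = 3 kHz, folds to fs − 5.4 kHz = 0.6 kHz.
6.7 kHz mod fs = 0.7 kHz.
0.7 kHz ≤ fs/2 = 3 kHz, appears at 0.7 kHz.
Distinct values: {0.6 kHz, 0.7 kHz, 0.8 kHz, 1.2 kHz, 2.7 kHz}.

0.6 kHz, 0.7 kHz, 0.8 kHz, 1.2 kHz, 2.7 kHz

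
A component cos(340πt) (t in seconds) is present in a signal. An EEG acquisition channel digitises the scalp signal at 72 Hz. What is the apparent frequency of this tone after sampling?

ω = 340π rad/s → f = ω/(2π) = 170 Hz.
170 Hz mod fs = 26 Hz.
26 Hz ≤ fs/2 = 36 Hz, appears at 26 Hz.

26 Hz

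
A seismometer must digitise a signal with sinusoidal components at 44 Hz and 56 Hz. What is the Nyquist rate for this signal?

112 Hz

Highest-frequency component: 56 Hz.
Nyquist rate = 2 × 56 Hz = 112 Hz.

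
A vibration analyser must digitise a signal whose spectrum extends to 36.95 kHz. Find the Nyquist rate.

73.9 kHz

Nyquist rate = 2 × 36.95 kHz = 73.9 kHz.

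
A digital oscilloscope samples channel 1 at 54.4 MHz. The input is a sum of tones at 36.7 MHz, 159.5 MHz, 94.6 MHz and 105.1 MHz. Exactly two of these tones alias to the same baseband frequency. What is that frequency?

fs/2 = 27.2 MHz.
36.7 MHz > fs/2 = 27.2 MHz, folds to fs − 36.7 MHz = 17.7 MHz.
159.5 MHz mod fs = 50.7 MHz.
50.7 MHz > fs/2 = 27.2 MHz, folds to fs − 50.7 MHz = 3.7 MHz.
94.6 MHz mod fs = 40.2 MHz.
40.2 MHz > fs/2 = 27.2 MHz, folds to fs − 40.2 MHz = 14.2 MHz.
105.1 MHz mod fs = 50.7 MHz.
50.7 MHz > fs/2 = 27.2 MHz, folds to fs − 50.7 MHz = 3.7 MHz.
105.1 MHz and 159.5 MHz both map to 3.7 MHz.

3.7 MHz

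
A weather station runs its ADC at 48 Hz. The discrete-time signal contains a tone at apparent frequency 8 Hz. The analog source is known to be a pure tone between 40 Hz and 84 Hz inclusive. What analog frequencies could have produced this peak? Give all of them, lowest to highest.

Frequencies that alias to 8 Hz are k·fs ± 8 Hz for integer k ≥ 0.
k=0: 8 Hz.
k=1: 40 Hz, 56 Hz.
k=2: 88 Hz, 104 Hz.
Within [40 Hz, 84 Hz]: 40 Hz, 56 Hz.

40 Hz, 56 Hz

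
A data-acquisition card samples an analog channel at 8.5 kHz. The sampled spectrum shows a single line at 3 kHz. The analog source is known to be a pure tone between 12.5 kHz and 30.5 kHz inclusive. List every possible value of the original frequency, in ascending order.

Frequencies that alias to 3 kHz are k·fs ± 3 kHz for integer k ≥ 0.
k=0: 3 kHz.
k=1: 5.5 kHz, 11.5 kHz.
k=2: 14 kHz, 20 kHz.
k=3: 22.5 kHz, 28.5 kHz.
k=4: 31 kHz, 37 kHz.
Within [12.5 kHz, 30.5 kHz]: 14 kHz, 20 kHz, 22.5 kHz, 28.5 kHz.

14 kHz, 20 kHz, 22.5 kHz, 28.5 kHz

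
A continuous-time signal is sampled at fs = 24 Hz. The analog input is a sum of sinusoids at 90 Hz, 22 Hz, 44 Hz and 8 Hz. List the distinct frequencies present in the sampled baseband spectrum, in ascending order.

2 Hz, 4 Hz, 6 Hz, 8 Hz

fs/2 = 12 Hz.
90 Hz mod fs = 18 Hz.
18 Hz > fs/2 = 12 Hz, folds to fs − 18 Hz = 6 Hz.
22 Hz > fs/2 = 12 Hz, folds to fs − 22 Hz = 2 Hz.
44 Hz mod fs = 20 Hz.
20 Hz > fs/2 = 12 Hz, folds to fs − 20 Hz = 4 Hz.
8 Hz ≤ fs/2 = 12 Hz, passes unchanged.
Distinct values: {2 Hz, 4 Hz, 6 Hz, 8 Hz}.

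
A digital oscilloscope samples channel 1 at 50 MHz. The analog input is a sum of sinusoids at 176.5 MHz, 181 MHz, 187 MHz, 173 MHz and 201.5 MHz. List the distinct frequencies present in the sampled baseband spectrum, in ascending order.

1.5 MHz, 13 MHz, 19 MHz, 23 MHz, 23.5 MHz

fs/2 = 25 MHz.
176.5 MHz mod fs = 26.5 MHz.
26.5 MHz > fs/2 = 25 MHz, folds to fs − 26.5 MHz = 23.5 MHz.
181 MHz mod fs = 31 MHz.
31 MHz > fs/2 = 25 MHz, folds to fs − 31 MHz = 19 MHz.
187 MHz mod fs = 37 MHz.
37 MHz > fs/2 = 25 MHz, folds to fs − 37 MHz = 13 MHz.
173 MHz mod fs = 23 MHz.
23 MHz ≤ fs/2 = 25 MHz, appears at 23 MHz.
201.5 MHz mod fs = 1.5 MHz.
1.5 MHz ≤ fs/2 = 25 MHz, appears at 1.5 MHz.
Distinct values: {1.5 MHz, 13 MHz, 19 MHz, 23 MHz, 23.5 MHz}.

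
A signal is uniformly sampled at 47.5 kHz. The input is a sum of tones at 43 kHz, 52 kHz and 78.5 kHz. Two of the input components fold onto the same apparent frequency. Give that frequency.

4.5 kHz

fs/2 = 23.75 kHz.
43 kHz > fs/2 = 23.75 kHz, folds to fs − 43 kHz = 4.5 kHz.
52 kHz mod fs = 4.5 kHz.
4.5 kHz ≤ fs/2 = 23.75 kHz, appears at 4.5 kHz.
78.5 kHz mod fs = 31 kHz.
31 kHz > fs/2 = 23.75 kHz, folds to fs − 31 kHz = 16.5 kHz.
43 kHz and 52 kHz both map to 4.5 kHz.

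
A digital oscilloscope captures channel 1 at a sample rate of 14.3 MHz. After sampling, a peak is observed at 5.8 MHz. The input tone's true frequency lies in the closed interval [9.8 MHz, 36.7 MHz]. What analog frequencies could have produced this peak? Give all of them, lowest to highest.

20.1 MHz, 22.8 MHz, 34.4 MHz

Frequencies that alias to 5.8 MHz are k·fs ± 5.8 MHz for integer k ≥ 0.
k=0: 5.8 MHz.
k=1: 8.5 MHz, 20.1 MHz.
k=2: 22.8 MHz, 34.4 MHz.
k=3: 37.1 MHz, 48.7 MHz.
Within [9.8 MHz, 36.7 MHz]: 20.1 MHz, 22.8 MHz, 34.4 MHz.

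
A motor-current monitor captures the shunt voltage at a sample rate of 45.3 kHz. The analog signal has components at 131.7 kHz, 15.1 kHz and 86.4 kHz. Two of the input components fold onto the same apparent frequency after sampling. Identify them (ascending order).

86.4 kHz, 131.7 kHz

fs/2 = 22.65 kHz.
131.7 kHz mod fs = 41.1 kHz.
41.1 kHz > fs/2 = 22.65 kHz, folds to fs − 41.1 kHz = 4.2 kHz.
15.1 kHz ≤ fs/2 = 22.65 kHz, passes unchanged.
86.4 kHz mod fs = 41.1 kHz.
41.1 kHz > fs/2 = 22.65 kHz, folds to fs − 41.1 kHz = 4.2 kHz.
86.4 kHz and 131.7 kHz both map to 4.2 kHz.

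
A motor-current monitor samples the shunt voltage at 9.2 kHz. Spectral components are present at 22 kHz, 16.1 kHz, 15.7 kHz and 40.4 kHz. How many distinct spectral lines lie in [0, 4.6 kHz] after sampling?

3

fs/2 = 4.6 kHz.
22 kHz mod fs = 3.6 kHz.
3.6 kHz ≤ fs/2 = 4.6 kHz, appears at 3.6 kHz.
16.1 kHz mod fs = 6.9 kHz.
6.9 kHz > fs/2 = 4.6 kHz, folds to fs − 6.9 kHz = 2.3 kHz.
15.7 kHz mod fs = 6.5 kHz.
6.5 kHz > fs/2 = 4.6 kHz, folds to fs − 6.5 kHz = 2.7 kHz.
40.4 kHz mod fs = 3.6 kHz.
3.6 kHz ≤ fs/2 = 4.6 kHz, appears at 3.6 kHz.
Distinct values: {2.3 kHz, 2.7 kHz, 3.6 kHz} → 3.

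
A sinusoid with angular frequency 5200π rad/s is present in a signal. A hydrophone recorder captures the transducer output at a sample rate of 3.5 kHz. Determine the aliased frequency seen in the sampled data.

0.9 kHz

ω = 5200π rad/s → f = ω/(2π) = 2600 Hz = 2.6 kHz.
2.6 kHz > fs/2 = 1.75 kHz, folds to fs − 2.6 kHz = 0.9 kHz.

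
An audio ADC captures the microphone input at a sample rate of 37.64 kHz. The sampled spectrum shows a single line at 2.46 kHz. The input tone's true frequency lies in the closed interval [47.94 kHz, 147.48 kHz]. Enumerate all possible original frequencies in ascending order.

Frequencies that alias to 2.46 kHz are k·fs ± 2.46 kHz for integer k ≥ 0.
k=0: 2.46 kHz.
k=1: 35.18 kHz, 40.1 kHz.
k=2: 72.82 kHz, 77.74 kHz.
k=3: 110.46 kHz, 115.38 kHz.
k=4: 148.1 kHz, 153.02 kHz.
Within [47.94 kHz, 147.48 kHz]: 72.82 kHz, 77.74 kHz, 110.46 kHz, 115.38 kHz.

72.82 kHz, 77.74 kHz, 110.46 kHz, 115.38 kHz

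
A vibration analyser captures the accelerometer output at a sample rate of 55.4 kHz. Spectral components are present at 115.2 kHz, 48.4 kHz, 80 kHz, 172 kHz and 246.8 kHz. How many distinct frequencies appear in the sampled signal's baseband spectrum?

5

fs/2 = 27.7 kHz.
115.2 kHz mod fs = 4.4 kHz.
4.4 kHz ≤ fs/2 = 27.7 kHz, appears at 4.4 kHz.
48.4 kHz > fs/2 = 27.7 kHz, folds to fs − 48.4 kHz = 7 kHz.
80 kHz mod fs = 24.6 kHz.
24.6 kHz ≤ fs/2 = 27.7 kHz, appears at 24.6 kHz.
172 kHz mod fs = 5.8 kHz.
5.8 kHz ≤ fs/2 = 27.7 kHz, appears at 5.8 kHz.
246.8 kHz mod fs = 25.2 kHz.
25.2 kHz ≤ fs/2 = 27.7 kHz, appears at 25.2 kHz.
Distinct values: {4.4 kHz, 5.8 kHz, 7 kHz, 24.6 kHz, 25.2 kHz} → 5.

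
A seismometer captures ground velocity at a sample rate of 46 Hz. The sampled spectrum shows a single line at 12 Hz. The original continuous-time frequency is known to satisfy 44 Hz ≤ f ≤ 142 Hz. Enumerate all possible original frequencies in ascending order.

58 Hz, 80 Hz, 104 Hz, 126 Hz

Frequencies that alias to 12 Hz are k·fs ± 12 Hz for integer k ≥ 0.
k=0: 12 Hz.
k=1: 34 Hz, 58 Hz.
k=2: 80 Hz, 104 Hz.
k=3: 126 Hz, 150 Hz.
k=4: 172 Hz, 196 Hz.
Within [44 Hz, 142 Hz]: 58 Hz, 80 Hz, 104 Hz, 126 Hz.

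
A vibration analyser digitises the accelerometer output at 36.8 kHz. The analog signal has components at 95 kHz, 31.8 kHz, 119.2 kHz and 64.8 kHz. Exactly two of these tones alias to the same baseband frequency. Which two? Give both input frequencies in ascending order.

fs/2 = 18.4 kHz.
95 kHz mod fs = 21.4 kHz.
21.4 kHz > fs/2 = 18.4 kHz, folds to fs − 21.4 kHz = 15.4 kHz.
31.8 kHz > fs/2 = 18.4 kHz, folds to fs − 31.8 kHz = 5 kHz.
119.2 kHz mod fs = 8.8 kHz.
8.8 kHz ≤ fs/2 = 18.4 kHz, appears at 8.8 kHz.
64.8 kHz mod fs = 28 kHz.
28 kHz > fs/2 = 18.4 kHz, folds to fs − 28 kHz = 8.8 kHz.
64.8 kHz and 119.2 kHz both map to 8.8 kHz.

64.8 kHz, 119.2 kHz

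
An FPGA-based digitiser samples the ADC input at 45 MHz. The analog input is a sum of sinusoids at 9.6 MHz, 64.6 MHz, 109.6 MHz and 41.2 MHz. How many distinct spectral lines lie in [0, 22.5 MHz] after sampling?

fs/2 = 22.5 MHz.
9.6 MHz ≤ fs/2 = 22.5 MHz, passes unchanged.
64.6 MHz mod fs = 19.6 MHz.
19.6 MHz ≤ fs/2 = 22.5 MHz, appears at 19.6 MHz.
109.6 MHz mod fs = 19.6 MHz.
19.6 MHz ≤ fs/2 = 22.5 MHz, appears at 19.6 MHz.
41.2 MHz > fs/2 = 22.5 MHz, folds to fs − 41.2 MHz = 3.8 MHz.
Distinct values: {3.8 MHz, 9.6 MHz, 19.6 MHz} → 3.

3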